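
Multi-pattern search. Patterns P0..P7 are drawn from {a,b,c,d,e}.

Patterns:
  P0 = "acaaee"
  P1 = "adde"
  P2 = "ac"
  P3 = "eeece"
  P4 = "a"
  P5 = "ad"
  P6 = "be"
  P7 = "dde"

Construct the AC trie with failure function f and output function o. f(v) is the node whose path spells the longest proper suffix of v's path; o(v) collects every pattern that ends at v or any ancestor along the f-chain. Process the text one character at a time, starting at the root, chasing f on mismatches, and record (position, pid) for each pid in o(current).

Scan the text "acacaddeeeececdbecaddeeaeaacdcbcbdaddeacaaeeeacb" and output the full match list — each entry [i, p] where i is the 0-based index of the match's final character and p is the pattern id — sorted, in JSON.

Construct AC machine:
Trie (insert patterns):
  0='ε' goto a→1 b→15 d→17 e→10
  1='a' goto c→2 d→7  ←P4
  2='ac' goto a→3  ←P2
  3='aca' goto a→4
  4='acaa' goto e→5
  5='acaae' goto e→6
  6='acaaee' goto ·  ←P0
  7='ad' goto d→8  ←P5
  8='add' goto e→9
  9='adde' goto ·  ←P1
  10='e' goto e→11
  11='ee' goto e→12
  12='eee' goto c→13
  13='eeec' goto e→14
  14='eeece' goto ·  ←P3
  15='b' goto e→16
  16='be' goto ·  ←P6
  17='d' goto d→18
  18='dd' goto e→19
  19='dde' goto ·  ←P7

Failure links (BFS by depth):
  n1('a'): parent n0 fail=0; on 'a' 0 → fail=0;  out {4}∪∅={4}
  n10('e'): parent n0 fail=0; on 'e' 0 → fail=0;  out ∅∪∅=∅
  n15('b'): parent n0 fail=0; on 'b' 0 → fail=0;  out ∅∪∅=∅
  n17('d'): parent n0 fail=0; on 'd' 0 → fail=0;  out ∅∪∅=∅
  n2('ac'): parent n1 fail=0; on 'c' 0 → fail=0;  out {2}∪∅={2}
  n7('ad'): parent n1 fail=0; on 'd' 0 → fail=17;  out {5}∪∅={5}
  n11('ee'): parent n10 fail=0; on 'e' 0 → fail=10;  out ∅∪∅=∅
  n16('be'): parent n15 fail=0; on 'e' 0 → fail=10;  out {6}∪∅={6}
  n18('dd'): parent n17 fail=0; on 'd' 0 → fail=17;  out ∅∪∅=∅
  n3('aca'): parent n2 fail=0; on 'a' 0 → fail=1;  out ∅∪{4}={4}
  n8('add'): parent n7 fail=17; on 'd' 17 → fail=18;  out ∅∪∅=∅
  n12('eee'): parent n11 fail=10; on 'e' 10 → fail=11;  out ∅∪∅=∅
  n19('dde'): parent n18 fail=17; on 'e' 17→0 → fail=10;  out {7}∪∅={7}
  n4('acaa'): parent n3 fail=1; on 'a' 1→0 → fail=1;  out ∅∪{4}={4}
  n9('adde'): parent n8 fail=18; on 'e' 18 → fail=19;  out {1}∪{7}={1,7}
  n13('eeec'): parent n12 fail=11; on 'c' 11→10→0 → fail=0;  out ∅∪∅=∅
  n5('acaae'): parent n4 fail=1; on 'e' 1→0 → fail=10;  out ∅∪∅=∅
  n14('eeece'): parent n13 fail=0; on 'e' 0 → fail=10;  out {3}∪∅={3}
  n6('acaaee'): parent n5 fail=10; on 'e' 10 → fail=11;  out {0}∪∅={0}

Run:
i=0 'a': node 0→1  ** P4@[0:0]
i=1 'c': node 1→2  ** P2@[0:1]
i=2 'a': node 2→3  ** P4@[2:2]
i=3 'c': node 3→2 (via fail)  ** P2@[2:3]
i=4 'a': node 2→3  ** P4@[4:4]
i=5 'd': node 3→7 (via fail)  ** P5@[4:5]
i=6 'd': node 7→8
i=7 'e': node 8→9  ** P1@[4:7],P7@[5:7]
i=8 'e': node 9→11 (via fail)
i=9 'e': node 11→12
i=10 'e': node 12→12 (via fail)
i=11 'c': node 12→13
i=12 'e': node 13→14  ** P3@[8:12]
i=13 'c': node 14→0 (via fail)
i=14 'd': node 0→17
i=15 'b': node 17→15 (via fail)
i=16 'e': node 15→16  ** P6@[15:16]
i=17 'c': node 16→0 (via fail)
i=18 'a': node 0→1  ** P4@[18:18]
i=19 'd': node 1→7  ** P5@[18:19]
i=20 'd': node 7→8
i=21 'e': node 8→9  ** P1@[18:21],P7@[19:21]
i=22 'e': node 9→11 (via fail)
i=23 'a': node 11→1 (via fail)  ** P4@[23:23]
i=24 'e': node 1→10 (via fail)
i=25 'a': node 10→1 (via fail)  ** P4@[25:25]
i=26 'a': node 1→1 (via fail)  ** P4@[26:26]
i=27 'c': node 1→2  ** P2@[26:27]
i=28 'd': node 2→17 (via fail)
i=29 'c': node 17→0 (via fail)
i=30 'b': node 0→15
i=31 'c': node 15→0 (via fail)
i=32 'b': node 0→15
i=33 'd': node 15→17 (via fail)
i=34 'a': node 17→1 (via fail)  ** P4@[34:34]
i=35 'd': node 1→7  ** P5@[34:35]
i=36 'd': node 7→8
i=37 'e': node 8→9  ** P1@[34:37],P7@[35:37]
i=38 'a': node 9→1 (via fail)  ** P4@[38:38]
i=39 'c': node 1→2  ** P2@[38:39]
i=40 'a': node 2→3  ** P4@[40:40]
i=41 'a': node 3→4  ** P4@[41:41]
i=42 'e': node 4→5
i=43 'e': node 5→6  ** P0@[38:43]
i=44 'e': node 6→12 (via fail)
i=45 'a': node 12→1 (via fail)  ** P4@[45:45]
i=46 'c': node 1→2  ** P2@[45:46]
i=47 'b': node 2→15 (via fail)

Matches: [[0,4],[1,2],[2,4],[3,2],[4,4],[5,5],[7,1],[7,7],[12,3],[16,6],[18,4],[19,5],[21,1],[21,7],[23,4],[25,4],[26,4],[27,2],[34,4],[35,5],[37,1],[37,7],[38,4],[39,2],[40,4],[41,4],[43,0],[45,4],[46,2]]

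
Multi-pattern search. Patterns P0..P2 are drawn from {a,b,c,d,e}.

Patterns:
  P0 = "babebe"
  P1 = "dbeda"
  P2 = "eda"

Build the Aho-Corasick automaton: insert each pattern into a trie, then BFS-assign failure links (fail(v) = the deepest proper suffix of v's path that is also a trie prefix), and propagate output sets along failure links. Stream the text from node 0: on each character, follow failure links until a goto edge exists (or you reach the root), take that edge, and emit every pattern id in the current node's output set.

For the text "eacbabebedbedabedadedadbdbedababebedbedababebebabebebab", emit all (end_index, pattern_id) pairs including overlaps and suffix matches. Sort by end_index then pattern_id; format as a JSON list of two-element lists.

Construct AC machine:
Trie nodes:
  n0 'ε': b→1 d→7 e→12
  n1 'b': a→2
  n2 'ba': b→3
  n3 'bab': e→4
  n4 'babe': b→5
  n5 'babeb': e→6
  n6 'babebe': ·  [P0 ends]
  n7 'd': b→8
  n8 'db': e→9
  n9 'dbe': d→10
  n10 'dbed': a→11
  n11 'dbeda': ·  [P1 ends]
  n12 'e': d→13
  n13 'ed': a→14
  n14 'eda': ·  [P2 ends]

Failure links (BFS by depth):
  n1('b'): parent n0 fail=0; on 'b' 0 → fail=0;  out ∅∪∅=∅
  n7('d'): parent n0 fail=0; on 'd' 0 → fail=0;  out ∅∪∅=∅
  n12('e'): parent n0 fail=0; on 'e' 0 → fail=0;  out ∅∪∅=∅
  n2('ba'): parent n1 fail=0; on 'a' 0 → fail=0;  out ∅∪∅=∅
  n8('db'): parent n7 fail=0; on 'b' 0 → fail=1;  out ∅∪∅=∅
  n13('ed'): parent n12 fail=0; on 'd' 0 → fail=7;  out ∅∪∅=∅
  n3('bab'): parent n2 fail=0; on 'b' 0 → fail=1;  out ∅∪∅=∅
  n9('dbe'): parent n8 fail=1; on 'e' 1→0 → fail=12;  out ∅∪∅=∅
  n14('eda'): parent n13 fail=7; on 'a' 7→0 → fail=0;  out {2}∪∅={2}
  n4('babe'): parent n3 fail=1; on 'e' 1→0 → fail=12;  out ∅∪∅=∅
  n10('dbed'): parent n9 fail=12; on 'd' 12 → fail=13;  out ∅∪∅=∅
  n5('babeb'): parent n4 fail=12; on 'b' 12→0 → fail=1;  out ∅∪∅=∅
  n11('dbeda'): parent n10 fail=13; on 'a' 13 → fail=14;  out {1}∪{2}={1,2}
  n6('babebe'): parent n5 fail=1; on 'e' 1→0 → fail=12;  out {0}∪∅={0}

Scan:
pos 0 'e': at 12
pos 1 'a': at 0 (fail-walked)
pos 2 'c': at 0
pos 3 'b': at 1
pos 4 'a': at 2
pos 5 'b': at 3
pos 6 'e': at 4
pos 7 'b': at 5
pos 8 'e': at 6  emit P0@[3:8]
pos 9 'd': at 13 (fail-walked)
pos 10 'b': at 8 (fail-walked)
pos 11 'e': at 9
pos 12 'd': at 10
pos 13 'a': at 11  emit P1@[9:13],P2@[11:13]
pos 14 'b': at 1 (fail-walked)
pos 15 'e': at 12 (fail-walked)
pos 16 'd': at 13
pos 17 'a': at 14  emit P2@[15:17]
pos 18 'd': at 7 (fail-walked)
pos 19 'e': at 12 (fail-walked)
pos 20 'd': at 13
pos 21 'a': at 14  emit P2@[19:21]
pos 22 'd': at 7 (fail-walked)
pos 23 'b': at 8
pos 24 'd': at 7 (fail-walked)
pos 25 'b': at 8
pos 26 'e': at 9
pos 27 'd': at 10
pos 28 'a': at 11  emit P1@[24:28],P2@[26:28]
pos 29 'b': at 1 (fail-walked)
pos 30 'a': at 2
pos 31 'b': at 3
pos 32 'e': at 4
pos 33 'b': at 5
pos 34 'e': at 6  emit P0@[29:34]
pos 35 'd': at 13 (fail-walked)
pos 36 'b': at 8 (fail-walked)
pos 37 'e': at 9
pos 38 'd': at 10
pos 39 'a': at 11  emit P1@[35:39],P2@[37:39]
pos 40 'b': at 1 (fail-walked)
pos 41 'a': at 2
pos 42 'b': at 3
pos 43 'e': at 4
pos 44 'b': at 5
pos 45 'e': at 6  emit P0@[40:45]
pos 46 'b': at 1 (fail-walked)
pos 47 'a': at 2
pos 48 'b': at 3
pos 49 'e': at 4
pos 50 'b': at 5
pos 51 'e': at 6  emit P0@[46:51]
pos 52 'b': at 1 (fail-walked)
pos 53 'a': at 2
pos 54 'b': at 3

Result: [[8,0],[13,1],[13,2],[17,2],[21,2],[28,1],[28,2],[34,0],[39,1],[39,2],[45,0],[51,0]]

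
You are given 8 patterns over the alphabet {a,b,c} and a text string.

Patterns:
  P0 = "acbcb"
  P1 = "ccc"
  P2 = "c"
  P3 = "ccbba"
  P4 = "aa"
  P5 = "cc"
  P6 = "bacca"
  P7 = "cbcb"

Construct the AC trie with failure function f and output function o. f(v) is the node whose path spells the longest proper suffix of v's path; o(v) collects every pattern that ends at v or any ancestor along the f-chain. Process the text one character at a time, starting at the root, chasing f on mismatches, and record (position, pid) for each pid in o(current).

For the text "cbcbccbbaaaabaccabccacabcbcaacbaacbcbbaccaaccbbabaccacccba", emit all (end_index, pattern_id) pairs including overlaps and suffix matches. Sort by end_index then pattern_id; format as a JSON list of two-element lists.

Build automaton:
Trie nodes:
  n0 'ε': a→1 b→13 c→6
  n1 'a': a→12 c→2
  n2 'ac': b→3
  n3 'acb': c→4
  n4 'acbc': b→5
  n5 'acbcb': ·  [P0 ends]
  n6 'c': b→18 c→7  [P2 ends]
  n7 'cc': b→9 c→8  [P5 ends]
  n8 'ccc': ·  [P1 ends]
  n9 'ccb': b→10
  n10 'ccbb': a→11
  n11 'ccbba': ·  [P3 ends]
  n12 'aa': ·  [P4 ends]
  n13 'b': a→14
  n14 'ba': c→15
  n15 'bac': c→16
  n16 'bacc': a→17
  n17 'bacca': ·  [P6 ends]
  n18 'cb': c→19
  n19 'cbc': b→20
  n20 'cbcb': ·  [P7 ends]

BFS fail/out derivation:
  n1('a'): parent n0 fail=0; on 'a' 0 → fail=0;  out ∅∪∅=∅
  n6('c'): parent n0 fail=0; on 'c' 0 → fail=0;  out {2}∪∅={2}
  n13('b'): parent n0 fail=0; on 'b' 0 → fail=0;  out ∅∪∅=∅
  n2('ac'): parent n1 fail=0; on 'c' 0 → fail=6;  out ∅∪{2}={2}
  n7('cc'): parent n6 fail=0; on 'c' 0 → fail=6;  out {5}∪{2}={2,5}
  n12('aa'): parent n1 fail=0; on 'a' 0 → fail=1;  out {4}∪∅={4}
  n14('ba'): parent n13 fail=0; on 'a' 0 → fail=1;  out ∅∪∅=∅
  n18('cb'): parent n6 fail=0; on 'b' 0 → fail=13;  out ∅∪∅=∅
  n3('acb'): parent n2 fail=6; on 'b' 6 → fail=18;  out ∅∪∅=∅
  n8('ccc'): parent n7 fail=6; on 'c' 6 → fail=7;  out {1}∪{2,5}={1,2,5}
  n9('ccb'): parent n7 fail=6; on 'b' 6 → fail=18;  out ∅∪∅=∅
  n15('bac'): parent n14 fail=1; on 'c' 1 → fail=2;  out ∅∪{2}={2}
  n19('cbc'): parent n18 fail=13; on 'c' 13→0 → fail=6;  out ∅∪{2}={2}
  n4('acbc'): parent n3 fail=18; on 'c' 18 → fail=19;  out ∅∪{2}={2}
  n10('ccbb'): parent n9 fail=18; on 'b' 18→13→0 → fail=13;  out ∅∪∅=∅
  n16('bacc'): parent n15 fail=2; on 'c' 2→6 → fail=7;  out ∅∪{2,5}={2,5}
  n20('cbcb'): parent n19 fail=6; on 'b' 6 → fail=18;  out {7}∪∅={7}
  n5('acbcb'): parent n4 fail=19; on 'b' 19 → fail=20;  out {0}∪{7}={0,7}
  n11('ccbba'): parent n10 fail=13; on 'a' 13 → fail=14;  out {3}∪∅={3}
  n17('bacca'): parent n16 fail=7; on 'a' 7→6→0 → fail=1;  out {6}∪∅={6}

Text stream:
pos 0 'c': at 6  ** P2@[0:0]
pos 1 'b': at 18
pos 2 'c': at 19  ** P2@[2:2]
pos 3 'b': at 20  ** P7@[0:3]
pos 4 'c': at 19 (fail-walked)  ** P2@[4:4]
pos 5 'c': at 7 (fail-walked)  ** P2@[5:5],P5@[4:5]
pos 6 'b': at 9
pos 7 'b': at 10
pos 8 'a': at 11  ** P3@[4:8]
pos 9 'a': at 12 (fail-walked)  ** P4@[8:9]
pos 10 'a': at 12 (fail-walked)  ** P4@[9:10]
pos 11 'a': at 12 (fail-walked)  ** P4@[10:11]
pos 12 'b': at 13 (fail-walked)
pos 13 'a': at 14
pos 14 'c': at 15  ** P2@[14:14]
pos 15 'c': at 16  ** P2@[15:15],P5@[14:15]
pos 16 'a': at 17  ** P6@[12:16]
pos 17 'b': at 13 (fail-walked)
pos 18 'c': at 6 (fail-walked)  ** P2@[18:18]
pos 19 'c': at 7  ** P2@[19:19],P5@[18:19]
pos 20 'a': at 1 (fail-walked)
pos 21 'c': at 2  ** P2@[21:21]
pos 22 'a': at 1 (fail-walked)
pos 23 'b': at 13 (fail-walked)
pos 24 'c': at 6 (fail-walked)  ** P2@[24:24]
pos 25 'b': at 18
pos 26 'c': at 19  ** P2@[26:26]
pos 27 'a': at 1 (fail-walked)
pos 28 'a': at 12  ** P4@[27:28]
pos 29 'c': at 2 (fail-walked)  ** P2@[29:29]
pos 30 'b': at 3
pos 31 'a': at 14 (fail-walked)
pos 32 'a': at 12 (fail-walked)  ** P4@[31:32]
pos 33 'c': at 2 (fail-walked)  ** P2@[33:33]
pos 34 'b': at 3
pos 35 'c': at 4  ** P2@[35:35]
pos 36 'b': at 5  ** P0@[32:36],P7@[33:36]
pos 37 'b': at 13 (fail-walked)
pos 38 'a': at 14
pos 39 'c': at 15  ** P2@[39:39]
pos 40 'c': at 16  ** P2@[40:40],P5@[39:40]
pos 41 'a': at 17  ** P6@[37:41]
pos 42 'a': at 12 (fail-walked)  ** P4@[41:42]
pos 43 'c': at 2 (fail-walked)  ** P2@[43:43]
pos 44 'c': at 7 (fail-walked)  ** P2@[44:44],P5@[43:44]
pos 45 'b': at 9
pos 46 'b': at 10
pos 47 'a': at 11  ** P3@[43:47]
pos 48 'b': at 13 (fail-walked)
pos 49 'a': at 14
pos 50 'c': at 15  ** P2@[50:50]
pos 51 'c': at 16  ** P2@[51:51],P5@[50:51]
pos 52 'a': at 17  ** P6@[48:52]
pos 53 'c': at 2 (fail-walked)  ** P2@[53:53]
pos 54 'c': at 7 (fail-walked)  ** P2@[54:54],P5@[53:54]
pos 55 'c': at 8  ** P1@[53:55],P2@[55:55],P5@[54:55]
pos 56 'b': at 9 (fail-walked)
pos 57 'a': at 14 (fail-walked)

Matches: [[0,2],[2,2],[3,7],[4,2],[5,2],[5,5],[8,3],[9,4],[10,4],[11,4],[14,2],[15,2],[15,5],[16,6],[18,2],[19,2],[19,5],[21,2],[24,2],[26,2],[28,4],[29,2],[32,4],[33,2],[35,2],[36,0],[36,7],[39,2],[40,2],[40,5],[41,6],[42,4],[43,2],[44,2],[44,5],[47,3],[50,2],[51,2],[51,5],[52,6],[53,2],[54,2],[54,5],[55,1],[55,2],[55,5]]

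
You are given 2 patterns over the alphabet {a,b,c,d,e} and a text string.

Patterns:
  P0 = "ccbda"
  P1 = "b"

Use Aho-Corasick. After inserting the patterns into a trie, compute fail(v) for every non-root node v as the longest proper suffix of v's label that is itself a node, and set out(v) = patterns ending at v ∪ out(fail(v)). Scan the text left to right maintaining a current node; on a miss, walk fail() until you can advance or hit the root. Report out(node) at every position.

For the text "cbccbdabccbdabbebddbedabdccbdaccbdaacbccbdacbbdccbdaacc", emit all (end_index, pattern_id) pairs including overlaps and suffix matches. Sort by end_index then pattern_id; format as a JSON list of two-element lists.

Build:
Trie (insert patterns):
  n0 'ε': b→6 c→1
  n1 'c': c→2
  n2 'cc': b→3
  n3 'ccb': d→4
  n4 'ccbd': a→5
  n5 'ccbda': ·  [P0 ends]
  n6 'b': ·  [P1 ends]

BFS fail/out derivation:
  n1('c'): parent n0 fail=0; on 'c' 0 → fail=0;  out ∅∪∅=∅
  n6('b'): parent n0 fail=0; on 'b' 0 → fail=0;  out {1}∪∅={1}
  n2('cc'): parent n1 fail=0; on 'c' 0 → fail=1;  out ∅∪∅=∅
  n3('ccb'): parent n2 fail=1; on 'b' 1→0 → fail=6;  out ∅∪{1}={1}
  n4('ccbd'): parent n3 fail=6; on 'd' 6→0 → fail=0;  out ∅∪∅=∅
  n5('ccbda'): parent n4 fail=0; on 'a' 0 → fail=0;  out {0}∪∅={0}

Run:
pos 0 'c': at 1
pos 1 'b': at 6 ·f  emit P1@[1:1]
pos 2 'c': at 1 ·f
pos 3 'c': at 2
pos 4 'b': at 3  emit P1@[4:4]
pos 5 'd': at 4
pos 6 'a': at 5  emit P0@[2:6]
pos 7 'b': at 6 ·f  emit P1@[7:7]
pos 8 'c': at 1 ·f
pos 9 'c': at 2
pos 10 'b': at 3  emit P1@[10:10]
pos 11 'd': at 4
pos 12 'a': at 5  emit P0@[8:12]
pos 13 'b': at 6 ·f  emit P1@[13:13]
pos 14 'b': at 6 ·f  emit P1@[14:14]
pos 15 'e': at 0 ·f
pos 16 'b': at 6  emit P1@[16:16]
pos 17 'd': at 0 ·f
pos 18 'd': at 0
pos 19 'b': at 6  emit P1@[19:19]
pos 20 'e': at 0 ·f
pos 21 'd': at 0
pos 22 'a': at 0
pos 23 'b': at 6  emit P1@[23:23]
pos 24 'd': at 0 ·f
pos 25 'c': at 1
pos 26 'c': at 2
pos 27 'b': at 3  emit P1@[27:27]
pos 28 'd': at 4
pos 29 'a': at 5  emit P0@[25:29]
pos 30 'c': at 1 ·f
pos 31 'c': at 2
pos 32 'b': at 3  emit P1@[32:32]
pos 33 'd': at 4
pos 34 'a': at 5  emit P0@[30:34]
pos 35 'a': at 0 ·f
pos 36 'c': at 1
pos 37 'b': at 6 ·f  emit P1@[37:37]
pos 38 'c': at 1 ·f
pos 39 'c': at 2
pos 40 'b': at 3  emit P1@[40:40]
pos 41 'd': at 4
pos 42 'a': at 5  emit P0@[38:42]
pos 43 'c': at 1 ·f
pos 44 'b': at 6 ·f  emit P1@[44:44]
pos 45 'b': at 6 ·f  emit P1@[45:45]
pos 46 'd': at 0 ·f
pos 47 'c': at 1
pos 48 'c': at 2
pos 49 'b': at 3  emit P1@[49:49]
pos 50 'd': at 4
pos 51 'a': at 5  emit P0@[47:51]
pos 52 'a': at 0 ·f
pos 53 'c': at 1
pos 54 'c': at 2

Result: [[1,1],[4,1],[6,0],[7,1],[10,1],[12,0],[13,1],[14,1],[16,1],[19,1],[23,1],[27,1],[29,0],[32,1],[34,0],[37,1],[40,1],[42,0],[44,1],[45,1],[49,1],[51,0]]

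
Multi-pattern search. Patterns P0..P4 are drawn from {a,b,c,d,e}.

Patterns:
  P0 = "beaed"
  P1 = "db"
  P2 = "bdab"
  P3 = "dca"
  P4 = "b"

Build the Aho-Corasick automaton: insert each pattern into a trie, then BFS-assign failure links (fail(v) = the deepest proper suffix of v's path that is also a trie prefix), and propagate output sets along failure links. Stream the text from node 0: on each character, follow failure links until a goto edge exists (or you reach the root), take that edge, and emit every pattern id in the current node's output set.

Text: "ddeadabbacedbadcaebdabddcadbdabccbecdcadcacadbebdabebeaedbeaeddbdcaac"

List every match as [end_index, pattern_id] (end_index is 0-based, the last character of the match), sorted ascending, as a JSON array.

Build:
Trie nodes:
  0='ε' goto b→1 d→6
  1='b' goto d→8 e→2  ←P4
  2='be' goto a→3
  3='bea' goto e→4
  4='beae' goto d→5
  5='beaed' goto ·  ←P0
  6='d' goto b→7 c→11
  7='db' goto ·  ←P1
  8='bd' goto a→9
  9='bda' goto b→10
  10='bdab' goto ·  ←P2
  11='dc' goto a→12
  12='dca' goto ·  ←P3

BFS fail/out derivation:
  fail(1) 'b': from fail(0)=0 chase 'b': 0 ⇒ 0;  out={4}∪out(0)={4}
  fail(6) 'd': from fail(0)=0 chase 'd': 0 ⇒ 0;  out=∅∪out(0)=∅
  fail(2) 'be': from fail(1)=0 chase 'e': 0 ⇒ 0;  out=∅∪out(0)=∅
  fail(7) 'db': from fail(6)=0 chase 'b': 0 ⇒ 1;  out={1}∪out(1)={1,4}
  fail(8) 'bd': from fail(1)=0 chase 'd': 0 ⇒ 6;  out=∅∪out(6)=∅
  fail(11) 'dc': from fail(6)=0 chase 'c': 0 ⇒ 0;  out=∅∪out(0)=∅
  fail(3) 'bea': from fail(2)=0 chase 'a': 0 ⇒ 0;  out=∅∪out(0)=∅
  fail(9) 'bda': from fail(8)=6 chase 'a': 6→0 ⇒ 0;  out=∅∪out(0)=∅
  fail(12) 'dca': from fail(11)=0 chase 'a': 0 ⇒ 0;  out={3}∪out(0)={3}
  fail(4) 'beae': from fail(3)=0 chase 'e': 0 ⇒ 0;  out=∅∪out(0)=∅
  fail(10) 'bdab': from fail(9)=0 chase 'b': 0 ⇒ 1;  out={2}∪out(1)={2,4}
  fail(5) 'beaed': from fail(4)=0 chase 'd': 0 ⇒ 6;  out={0}∪out(6)={0}

Scan:
[0] read 'd'  n0⇒n6
[1] read 'd'  n6⇒n6 ·f
[2] read 'e'  n6⇒n0 ·f
[3] read 'a'  n0⇒n0
[4] read 'd'  n0⇒n6
[5] read 'a'  n6⇒n0 ·f
[6] read 'b'  n0⇒n1  emit P4@[6:6]
[7] read 'b'  n1⇒n1 ·f  emit P4@[7:7]
[8] read 'a'  n1⇒n0 ·f
[9] read 'c'  n0⇒n0
[10] read 'e'  n0⇒n0
[11] read 'd'  n0⇒n6
[12] read 'b'  n6⇒n7  emit P1@[11:12],P4@[12:12]
[13] read 'a'  n7⇒n0 ·f
[14] read 'd'  n0⇒n6
[15] read 'c'  n6⇒n11
[16] read 'a'  n11⇒n12  emit P3@[14:16]
[17] read 'e'  n12⇒n0 ·f
[18] read 'b'  n0⇒n1  emit P4@[18:18]
[19] read 'd'  n1⇒n8
[20] read 'a'  n8⇒n9
[21] read 'b'  n9⇒n10  emit P2@[18:21],P4@[21:21]
[22] read 'd'  n10⇒n8 ·f
[23] read 'd'  n8⇒n6 ·f
[24] read 'c'  n6⇒n11
[25] read 'a'  n11⇒n12  emit P3@[23:25]
[26] read 'd'  n12⇒n6 ·f
[27] read 'b'  n6⇒n7  emit P1@[26:27],P4@[27:27]
[28] read 'd'  n7⇒n8 ·f
[29] read 'a'  n8⇒n9
[30] read 'b'  n9⇒n10  emit P2@[27:30],P4@[30:30]
[31] read 'c'  n10⇒n0 ·f
[32] read 'c'  n0⇒n0
[33] read 'b'  n0⇒n1  emit P4@[33:33]
[34] read 'e'  n1⇒n2
[35] read 'c'  n2⇒n0 ·f
[36] read 'd'  n0⇒n6
[37] read 'c'  n6⇒n11
[38] read 'a'  n11⇒n12  emit P3@[36:38]
[39] read 'd'  n12⇒n6 ·f
[40] read 'c'  n6⇒n11
[41] read 'a'  n11⇒n12  emit P3@[39:41]
[42] read 'c'  n12⇒n0 ·f
[43] read 'a'  n0⇒n0
[44] read 'd'  n0⇒n6
[45] read 'b'  n6⇒n7  emit P1@[44:45],P4@[45:45]
[46] read 'e'  n7⇒n2 ·f
[47] read 'b'  n2⇒n1 ·f  emit P4@[47:47]
[48] read 'd'  n1⇒n8
[49] read 'a'  n8⇒n9
[50] read 'b'  n9⇒n10  emit P2@[47:50],P4@[50:50]
[51] read 'e'  n10⇒n2 ·f
[52] read 'b'  n2⇒n1 ·f  emit P4@[52:52]
[53] read 'e'  n1⇒n2
[54] read 'a'  n2⇒n3
[55] read 'e'  n3⇒n4
[56] read 'd'  n4⇒n5  emit P0@[52:56]
[57] read 'b'  n5⇒n7 ·f  emit P1@[56:57],P4@[57:57]
[58] read 'e'  n7⇒n2 ·f
[59] read 'a'  n2⇒n3
[60] read 'e'  n3⇒n4
[61] read 'd'  n4⇒n5  emit P0@[57:61]
[62] read 'd'  n5⇒n6 ·f
[63] read 'b'  n6⇒n7  emit P1@[62:63],P4@[63:63]
[64] read 'd'  n7⇒n8 ·f
[65] read 'c'  n8⇒n11 ·f
[66] read 'a'  n11⇒n12  emit P3@[64:66]
[67] read 'a'  n12⇒n0 ·f
[68] read 'c'  n0⇒n0

Matches: [[6,4],[7,4],[12,1],[12,4],[16,3],[18,4],[21,2],[21,4],[25,3],[27,1],[27,4],[30,2],[30,4],[33,4],[38,3],[41,3],[45,1],[45,4],[47,4],[50,2],[50,4],[52,4],[56,0],[57,1],[57,4],[61,0],[63,1],[63,4],[66,3]]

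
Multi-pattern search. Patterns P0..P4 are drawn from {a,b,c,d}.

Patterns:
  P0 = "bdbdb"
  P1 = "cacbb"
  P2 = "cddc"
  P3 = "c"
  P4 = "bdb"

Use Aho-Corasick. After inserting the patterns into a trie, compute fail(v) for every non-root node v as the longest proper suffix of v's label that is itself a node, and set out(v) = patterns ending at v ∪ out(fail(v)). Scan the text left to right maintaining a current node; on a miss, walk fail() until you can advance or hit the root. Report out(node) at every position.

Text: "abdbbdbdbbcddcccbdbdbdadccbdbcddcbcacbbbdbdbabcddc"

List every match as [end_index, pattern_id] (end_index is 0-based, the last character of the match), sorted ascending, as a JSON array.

Build automaton:
Trie (insert patterns):
  0='ε' goto b→1 c→6
  1='b' goto d→2
  2='bd' goto b→3
  3='bdb' goto d→4  ←P4
  4='bdbd' goto b→5
  5='bdbdb' goto ·  ←P0
  6='c' goto a→7 d→11  ←P3
  7='ca' goto c→8
  8='cac' goto b→9
  9='cacb' goto b→10
  10='cacbb' goto ·  ←P1
  11='cd' goto d→12
  12='cdd' goto c→13
  13='cddc' goto ·  ←P2

Failure links (BFS by depth):
  fail(1) 'b': from fail(0)=0 chase 'b': 0 ⇒ 0;  out=∅∪out(0)=∅
  fail(6) 'c': from fail(0)=0 chase 'c': 0 ⇒ 0;  out={3}∪out(0)={3}
  fail(2) 'bd': from fail(1)=0 chase 'd': 0 ⇒ 0;  out=∅∪out(0)=∅
  fail(7) 'ca': from fail(6)=0 chase 'a': 0 ⇒ 0;  out=∅∪out(0)=∅
  fail(11) 'cd': from fail(6)=0 chase 'd': 0 ⇒ 0;  out=∅∪out(0)=∅
  fail(3) 'bdb': from fail(2)=0 chase 'b': 0 ⇒ 1;  out={4}∪out(1)={4}
  fail(8) 'cac': from fail(7)=0 chase 'c': 0 ⇒ 6;  out=∅∪out(6)={3}
  fail(12) 'cdd': from fail(11)=0 chase 'd': 0 ⇒ 0;  out=∅∪out(0)=∅
  fail(4) 'bdbd': from fail(3)=1 chase 'd': 1 ⇒ 2;  out=∅∪out(2)=∅
  fail(9) 'cacb': from fail(8)=6 chase 'b': 6→0 ⇒ 1;  out=∅∪out(1)=∅
  fail(13) 'cddc': from fail(12)=0 chase 'c': 0 ⇒ 6;  out={2}∪out(6)={2,3}
  fail(5) 'bdbdb': from fail(4)=2 chase 'b': 2 ⇒ 3;  out={0}∪out(3)={0,4}
  fail(10) 'cacbb': from fail(9)=1 chase 'b': 1→0 ⇒ 1;  out={1}∪out(1)={1}

Scan:
i=0 'a': node 0→0
i=1 'b': node 0→1
i=2 'd': node 1→2
i=3 'b': node 2→3  ** P4@[1:3]
i=4 'b': node 3→1 (via fail)
i=5 'd': node 1→2
i=6 'b': node 2→3  ** P4@[4:6]
i=7 'd': node 3→4
i=8 'b': node 4→5  ** P0@[4:8],P4@[6:8]
i=9 'b': node 5→1 (via fail)
i=10 'c': node 1→6 (via fail)  ** P3@[10:10]
i=11 'd': node 6→11
i=12 'd': node 11→12
i=13 'c': node 12→13  ** P2@[10:13],P3@[13:13]
i=14 'c': node 13→6 (via fail)  ** P3@[14:14]
i=15 'c': node 6→6 (via fail)  ** P3@[15:15]
i=16 'b': node 6→1 (via fail)
i=17 'd': node 1→2
i=18 'b': node 2→3  ** P4@[16:18]
i=19 'd': node 3→4
i=20 'b': node 4→5  ** P0@[16:20],P4@[18:20]
i=21 'd': node 5→4 (via fail)
i=22 'a': node 4→0 (via fail)
i=23 'd': node 0→0
i=24 'c': node 0→6  ** P3@[24:24]
i=25 'c': node 6→6 (via fail)  ** P3@[25:25]
i=26 'b': node 6→1 (via fail)
i=27 'd': node 1→2
i=28 'b': node 2→3  ** P4@[26:28]
i=29 'c': node 3→6 (via fail)  ** P3@[29:29]
i=30 'd': node 6→11
i=31 'd': node 11→12
i=32 'c': node 12→13  ** P2@[29:32],P3@[32:32]
i=33 'b': node 13→1 (via fail)
i=34 'c': node 1→6 (via fail)  ** P3@[34:34]
i=35 'a': node 6→7
i=36 'c': node 7→8  ** P3@[36:36]
i=37 'b': node 8→9
i=38 'b': node 9→10  ** P1@[34:38]
i=39 'b': node 10→1 (via fail)
i=40 'd': node 1→2
i=41 'b': node 2→3  ** P4@[39:41]
i=42 'd': node 3→4
i=43 'b': node 4→5  ** P0@[39:43],P4@[41:43]
i=44 'a': node 5→0 (via fail)
i=45 'b': node 0→1
i=46 'c': node 1→6 (via fail)  ** P3@[46:46]
i=47 'd': node 6→11
i=48 'd': node 11→12
i=49 'c': node 12→13  ** P2@[46:49],P3@[49:49]

Result: [[3,4],[6,4],[8,0],[8,4],[10,3],[13,2],[13,3],[14,3],[15,3],[18,4],[20,0],[20,4],[24,3],[25,3],[28,4],[29,3],[32,2],[32,3],[34,3],[36,3],[38,1],[41,4],[43,0],[43,4],[46,3],[49,2],[49,3]]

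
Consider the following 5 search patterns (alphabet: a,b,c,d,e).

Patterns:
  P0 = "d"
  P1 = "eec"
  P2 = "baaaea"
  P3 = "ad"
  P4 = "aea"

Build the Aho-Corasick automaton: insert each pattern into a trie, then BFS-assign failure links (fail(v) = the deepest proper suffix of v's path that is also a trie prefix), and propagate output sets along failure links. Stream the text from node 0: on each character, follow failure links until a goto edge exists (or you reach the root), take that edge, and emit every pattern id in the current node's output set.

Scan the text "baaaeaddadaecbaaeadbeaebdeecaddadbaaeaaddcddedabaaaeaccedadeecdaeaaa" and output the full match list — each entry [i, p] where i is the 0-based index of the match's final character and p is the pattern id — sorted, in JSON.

Construct AC machine:
Trie (insert patterns):
  n0 'ε': a→11 b→5 d→1 e→2
  n1 'd': ·  ←P0
  n2 'e': e→3
  n3 'ee': c→4
  n4 'eec': ·  ←P1
  n5 'b': a→6
  n6 'ba': a→7
  n7 'baa': a→8
  n8 'baaa': e→9
  n9 'baaae': a→10
  n10 'baaaea': ·  ←P2
  n11 'a': d→12 e→13
  n12 'ad': ·  ←P3
  n13 'ae': a→14
  n14 'aea': ·  ←P4

Failure links (BFS by depth):
  fail(1) 'd': from fail(0)=0 chase 'd': 0 ⇒ 0;  out={0}∪out(0)={0}
  fail(2) 'e': from fail(0)=0 chase 'e': 0 ⇒ 0;  out=∅∪out(0)=∅
  fail(5) 'b': from fail(0)=0 chase 'b': 0 ⇒ 0;  out=∅∪out(0)=∅
  fail(11) 'a': from fail(0)=0 chase 'a': 0 ⇒ 0;  out=∅∪out(0)=∅
  fail(3) 'ee': from fail(2)=0 chase 'e': 0 ⇒ 2;  out=∅∪out(2)=∅
  fail(6) 'ba': from fail(5)=0 chase 'a': 0 ⇒ 11;  out=∅∪out(11)=∅
  fail(12) 'ad': from fail(11)=0 chase 'd': 0 ⇒ 1;  out={3}∪out(1)={0,3}
  fail(13) 'ae': from fail(11)=0 chase 'e': 0 ⇒ 2;  out=∅∪out(2)=∅
  fail(4) 'eec': from fail(3)=2 chase 'c': 2→0 ⇒ 0;  out={1}∪out(0)={1}
  fail(7) 'baa': from fail(6)=11 chase 'a': 11→0 ⇒ 11;  out=∅∪out(11)=∅
  fail(14) 'aea': from fail(13)=2 chase 'a': 2→0 ⇒ 11;  out={4}∪out(11)={4}
  fail(8) 'baaa': from fail(7)=11 chase 'a': 11→0 ⇒ 11;  out=∅∪out(11)=∅
  fail(9) 'baaae': from fail(8)=11 chase 'e': 11 ⇒ 13;  out=∅∪out(13)=∅
  fail(10) 'baaaea': from fail(9)=13 chase 'a': 13 ⇒ 14;  out={2}∪out(14)={2,4}

Text stream:
[0] read 'b'  n0⇒n5
[1] read 'a'  n5⇒n6
[2] read 'a'  n6⇒n7
[3] read 'a'  n7⇒n8
[4] read 'e'  n8⇒n9
[5] read 'a'  n9⇒n10  emit P2@[0:5],P4@[3:5]
[6] read 'd'  n10⇒n12 ·f  emit P0@[6:6],P3@[5:6]
[7] read 'd'  n12⇒n1 ·f  emit P0@[7:7]
[8] read 'a'  n1⇒n11 ·f
[9] read 'd'  n11⇒n12  emit P0@[9:9],P3@[8:9]
[10] read 'a'  n12⇒n11 ·f
[11] read 'e'  n11⇒n13
[12] read 'c'  n13⇒n0 ·f
[13] read 'b'  n0⇒n5
[14] read 'a'  n5⇒n6
[15] read 'a'  n6⇒n7
[16] read 'e'  n7⇒n13 ·f
[17] read 'a'  n13⇒n14  emit P4@[15:17]
[18] read 'd'  n14⇒n12 ·f  emit P0@[18:18],P3@[17:18]
[19] read 'b'  n12⇒n5 ·f
[20] read 'e'  n5⇒n2 ·f
[21] read 'a'  n2⇒n11 ·f
[22] read 'e'  n11⇒n13
[23] read 'b'  n13⇒n5 ·f
[24] read 'd'  n5⇒n1 ·f  emit P0@[24:24]
[25] read 'e'  n1⇒n2 ·f
[26] read 'e'  n2⇒n3
[27] read 'c'  n3⇒n4  emit P1@[25:27]
[28] read 'a'  n4⇒n11 ·f
[29] read 'd'  n11⇒n12  emit P0@[29:29],P3@[28:29]
[30] read 'd'  n12⇒n1 ·f  emit P0@[30:30]
[31] read 'a'  n1⇒n11 ·f
[32] read 'd'  n11⇒n12  emit P0@[32:32],P3@[31:32]
[33] read 'b'  n12⇒n5 ·f
[34] read 'a'  n5⇒n6
[35] read 'a'  n6⇒n7
[36] read 'e'  n7⇒n13 ·f
[37] read 'a'  n13⇒n14  emit P4@[35:37]
[38] read 'a'  n14⇒n11 ·f
[39] read 'd'  n11⇒n12  emit P0@[39:39],P3@[38:39]
[40] read 'd'  n12⇒n1 ·f  emit P0@[40:40]
[41] read 'c'  n1⇒n0 ·f
[42] read 'd'  n0⇒n1  emit P0@[42:42]
[43] read 'd'  n1⇒n1 ·f  emit P0@[43:43]
[44] read 'e'  n1⇒n2 ·f
[45] read 'd'  n2⇒n1 ·f  emit P0@[45:45]
[46] read 'a'  n1⇒n11 ·f
[47] read 'b'  n11⇒n5 ·f
[48] read 'a'  n5⇒n6
[49] read 'a'  n6⇒n7
[50] read 'a'  n7⇒n8
[51] read 'e'  n8⇒n9
[52] read 'a'  n9⇒n10  emit P2@[47:52],P4@[50:52]
[53] read 'c'  n10⇒n0 ·f
[54] read 'c'  n0⇒n0
[55] read 'e'  n0⇒n2
[56] read 'd'  n2⇒n1 ·f  emit P0@[56:56]
[57] read 'a'  n1⇒n11 ·f
[58] read 'd'  n11⇒n12  emit P0@[58:58],P3@[57:58]
[59] read 'e'  n12⇒n2 ·f
[60] read 'e'  n2⇒n3
[61] read 'c'  n3⇒n4  emit P1@[59:61]
[62] read 'd'  n4⇒n1 ·f  emit P0@[62:62]
[63] read 'a'  n1⇒n11 ·f
[64] read 'e'  n11⇒n13
[65] read 'a'  n13⇒n14  emit P4@[63:65]
[66] read 'a'  n14⇒n11 ·f
[67] read 'a'  n11⇒n11 ·f

Matches: [[5,2],[5,4],[6,0],[6,3],[7,0],[9,0],[9,3],[17,4],[18,0],[18,3],[24,0],[27,1],[29,0],[29,3],[30,0],[32,0],[32,3],[37,4],[39,0],[39,3],[40,0],[42,0],[43,0],[45,0],[52,2],[52,4],[56,0],[58,0],[58,3],[61,1],[62,0],[65,4]]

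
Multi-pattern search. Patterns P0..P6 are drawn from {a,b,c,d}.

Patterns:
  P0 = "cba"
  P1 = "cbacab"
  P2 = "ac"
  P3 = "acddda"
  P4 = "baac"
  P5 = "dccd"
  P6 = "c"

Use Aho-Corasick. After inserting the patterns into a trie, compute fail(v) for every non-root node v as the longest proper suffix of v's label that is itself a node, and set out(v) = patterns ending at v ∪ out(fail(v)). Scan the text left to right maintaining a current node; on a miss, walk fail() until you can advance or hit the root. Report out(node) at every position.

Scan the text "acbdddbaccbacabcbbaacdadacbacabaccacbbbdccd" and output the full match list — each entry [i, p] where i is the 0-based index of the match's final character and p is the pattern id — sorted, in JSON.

Construct AC machine:
Trie (insert patterns):
  0='ε' goto a→7 b→13 c→1 d→17
  1='c' goto b→2  ←P6
  2='cb' goto a→3
  3='cba' goto c→4  ←P0
  4='cbac' goto a→5
  5='cbaca' goto b→6
  6='cbacab' goto ·  ←P1
  7='a' goto c→8
  8='ac' goto d→9  ←P2
  9='acd' goto d→10
  10='acdd' goto d→11
  11='acddd' goto a→12
  12='acddda' goto ·  ←P3
  13='b' goto a→14
  14='ba' goto a→15
  15='baa' goto c→16
  16='baac' goto ·  ←P4
  17='d' goto c→18
  18='dc' goto c→19
  19='dcc' goto d→20
  20='dccd' goto ·  ←P5

BFS fail/out derivation:
  fail(1) 'c': from fail(0)=0 chase 'c': 0 ⇒ 0;  out={6}∪out(0)={6}
  fail(7) 'a': from fail(0)=0 chase 'a': 0 ⇒ 0;  out=∅∪out(0)=∅
  fail(13) 'b': from fail(0)=0 chase 'b': 0 ⇒ 0;  out=∅∪out(0)=∅
  fail(17) 'd': from fail(0)=0 chase 'd': 0 ⇒ 0;  out=∅∪out(0)=∅
  fail(2) 'cb': from fail(1)=0 chase 'b': 0 ⇒ 13;  out=∅∪out(13)=∅
  fail(8) 'ac': from fail(7)=0 chase 'c': 0 ⇒ 1;  out={2}∪out(1)={2,6}
  fail(14) 'ba': from fail(13)=0 chase 'a': 0 ⇒ 7;  out=∅∪out(7)=∅
  fail(18) 'dc': from fail(17)=0 chase 'c': 0 ⇒ 1;  out=∅∪out(1)={6}
  fail(3) 'cba': from fail(2)=13 chase 'a': 13 ⇒ 14;  out={0}∪out(14)={0}
  fail(9) 'acd': from fail(8)=1 chase 'd': 1→0 ⇒ 17;  out=∅∪out(17)=∅
  fail(15) 'baa': from fail(14)=7 chase 'a': 7→0 ⇒ 7;  out=∅∪out(7)=∅
  fail(19) 'dcc': from fail(18)=1 chase 'c': 1→0 ⇒ 1;  out=∅∪out(1)={6}
  fail(4) 'cbac': from fail(3)=14 chase 'c': 14→7 ⇒ 8;  out=∅∪out(8)={2,6}
  fail(10) 'acdd': from fail(9)=17 chase 'd': 17→0 ⇒ 17;  out=∅∪out(17)=∅
  fail(16) 'baac': from fail(15)=7 chase 'c': 7 ⇒ 8;  out={4}∪out(8)={2,4,6}
  fail(20) 'dccd': from fail(19)=1 chase 'd': 1→0 ⇒ 17;  out={5}∪out(17)={5}
  fail(5) 'cbaca': from fail(4)=8 chase 'a': 8→1→0 ⇒ 7;  out=∅∪out(7)=∅
  fail(11) 'acddd': from fail(10)=17 chase 'd': 17→0 ⇒ 17;  out=∅∪out(17)=∅
  fail(6) 'cbacab': from fail(5)=7 chase 'b': 7→0 ⇒ 13;  out={1}∪out(13)={1}
  fail(12) 'acddda': from fail(11)=17 chase 'a': 17→0 ⇒ 7;  out={3}∪out(7)={3}

Run:
i=0 'a': node 0→7
i=1 'c': node 7→8  ** P2@[0:1],P6@[1:1]
i=2 'b': node 8→2 ·f
i=3 'd': node 2→17 ·f
i=4 'd': node 17→17 ·f
i=5 'd': node 17→17 ·f
i=6 'b': node 17→13 ·f
i=7 'a': node 13→14
i=8 'c': node 14→8 ·f  ** P2@[7:8],P6@[8:8]
i=9 'c': node 8→1 ·f  ** P6@[9:9]
i=10 'b': node 1→2
i=11 'a': node 2→3  ** P0@[9:11]
i=12 'c': node 3→4  ** P2@[11:12],P6@[12:12]
i=13 'a': node 4→5
i=14 'b': node 5→6  ** P1@[9:14]
i=15 'c': node 6→1 ·f  ** P6@[15:15]
i=16 'b': node 1→2
i=17 'b': node 2→13 ·f
i=18 'a': node 13→14
i=19 'a': node 14→15
i=20 'c': node 15→16  ** P2@[19:20],P4@[17:20],P6@[20:20]
i=21 'd': node 16→9 ·f
i=22 'a': node 9→7 ·f
i=23 'd': node 7→17 ·f
i=24 'a': node 17→7 ·f
i=25 'c': node 7→8  ** P2@[24:25],P6@[25:25]
i=26 'b': node 8→2 ·f
i=27 'a': node 2→3  ** P0@[25:27]
i=28 'c': node 3→4  ** P2@[27:28],P6@[28:28]
i=29 'a': node 4→5
i=30 'b': node 5→6  ** P1@[25:30]
i=31 'a': node 6→14 ·f
i=32 'c': node 14→8 ·f  ** P2@[31:32],P6@[32:32]
i=33 'c': node 8→1 ·f  ** P6@[33:33]
i=34 'a': node 1→7 ·f
i=35 'c': node 7→8  ** P2@[34:35],P6@[35:35]
i=36 'b': node 8→2 ·f
i=37 'b': node 2→13 ·f
i=38 'b': node 13→13 ·f
i=39 'd': node 13→17 ·f
i=40 'c': node 17→18  ** P6@[40:40]
i=41 'c': node 18→19  ** P6@[41:41]
i=42 'd': node 19→20  ** P5@[39:42]

All matches (sorted): [[1,2],[1,6],[8,2],[8,6],[9,6],[11,0],[12,2],[12,6],[14,1],[15,6],[20,2],[20,4],[20,6],[25,2],[25,6],[27,0],[28,2],[28,6],[30,1],[32,2],[32,6],[33,6],[35,2],[35,6],[40,6],[41,6],[42,5]]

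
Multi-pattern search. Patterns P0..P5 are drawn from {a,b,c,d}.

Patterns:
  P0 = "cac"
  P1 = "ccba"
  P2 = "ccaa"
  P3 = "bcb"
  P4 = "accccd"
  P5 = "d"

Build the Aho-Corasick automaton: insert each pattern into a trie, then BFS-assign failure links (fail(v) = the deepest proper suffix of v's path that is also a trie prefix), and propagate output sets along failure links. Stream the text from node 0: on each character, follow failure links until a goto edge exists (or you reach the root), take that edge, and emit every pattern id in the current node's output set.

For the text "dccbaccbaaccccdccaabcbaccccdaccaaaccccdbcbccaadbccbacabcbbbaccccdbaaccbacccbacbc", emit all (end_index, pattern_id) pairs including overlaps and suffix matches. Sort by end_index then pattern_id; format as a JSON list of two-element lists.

Construct AC machine:
Trie (insert patterns):
  0='ε' goto a→12 b→9 c→1 d→18
  1='c' goto a→2 c→4
  2='ca' goto c→3
  3='cac' goto ·  [P0 ends]
  4='cc' goto a→7 b→5
  5='ccb' goto a→6
  6='ccba' goto ·  [P1 ends]
  7='cca' goto a→8
  8='ccaa' goto ·  [P2 ends]
  9='b' goto c→10
  10='bc' goto b→11
  11='bcb' goto ·  [P3 ends]
  12='a' goto c→13
  13='ac' goto c→14
  14='acc' goto c→15
  15='accc' goto c→16
  16='acccc' goto d→17
  17='accccd' goto ·  [P4 ends]
  18='d' goto ·  [P5 ends]

BFS fail/out derivation:
  fail(1) 'c': from fail(0)=0 chase 'c': 0 ⇒ 0;  out=∅∪out(0)=∅
  fail(9) 'b': from fail(0)=0 chase 'b': 0 ⇒ 0;  out=∅∪out(0)=∅
  fail(12) 'a': from fail(0)=0 chase 'a': 0 ⇒ 0;  out=∅∪out(0)=∅
  fail(18) 'd': from fail(0)=0 chase 'd': 0 ⇒ 0;  out={5}∪out(0)={5}
  fail(2) 'ca': from fail(1)=0 chase 'a': 0 ⇒ 12;  out=∅∪out(12)=∅
  fail(4) 'cc': from fail(1)=0 chase 'c': 0 ⇒ 1;  out=∅∪out(1)=∅
  fail(10) 'bc': from fail(9)=0 chase 'c': 0 ⇒ 1;  out=∅∪out(1)=∅
  fail(13) 'ac': from fail(12)=0 chase 'c': 0 ⇒ 1;  out=∅∪out(1)=∅
  fail(3) 'cac': from fail(2)=12 chase 'c': 12 ⇒ 13;  out={0}∪out(13)={0}
  fail(5) 'ccb': from fail(4)=1 chase 'b': 1→0 ⇒ 9;  out=∅∪out(9)=∅
  fail(7) 'cca': from fail(4)=1 chase 'a': 1 ⇒ 2;  out=∅∪out(2)=∅
  fail(11) 'bcb': from fail(10)=1 chase 'b': 1→0 ⇒ 9;  out={3}∪out(9)={3}
  fail(14) 'acc': from fail(13)=1 chase 'c': 1 ⇒ 4;  out=∅∪out(4)=∅
  fail(6) 'ccba': from fail(5)=9 chase 'a': 9→0 ⇒ 12;  out={1}∪out(12)={1}
  fail(8) 'ccaa': from fail(7)=2 chase 'a': 2→12→0 ⇒ 12;  out={2}∪out(12)={2}
  fail(15) 'accc': from fail(14)=4 chase 'c': 4→1 ⇒ 4;  out=∅∪out(4)=∅
  fail(16) 'acccc': from fail(15)=4 chase 'c': 4→1 ⇒ 4;  out=∅∪out(4)=∅
  fail(17) 'accccd': from fail(16)=4 chase 'd': 4→1→0 ⇒ 18;  out={4}∪out(18)={4,5}

Text stream:
pos 0 'd': at 18  ** P5@[0:0]
pos 1 'c': at 1 (fail-walked)
pos 2 'c': at 4
pos 3 'b': at 5
pos 4 'a': at 6  ** P1@[1:4]
pos 5 'c': at 13 (fail-walked)
pos 6 'c': at 14
pos 7 'b': at 5 (fail-walked)
pos 8 'a': at 6  ** P1@[5:8]
pos 9 'a': at 12 (fail-walked)
pos 10 'c': at 13
pos 11 'c': at 14
pos 12 'c': at 15
pos 13 'c': at 16
pos 14 'd': at 17  ** P4@[9:14],P5@[14:14]
pos 15 'c': at 1 (fail-walked)
pos 16 'c': at 4
pos 17 'a': at 7
pos 18 'a': at 8  ** P2@[15:18]
pos 19 'b': at 9 (fail-walked)
pos 20 'c': at 10
pos 21 'b': at 11  ** P3@[19:21]
pos 22 'a': at 12 (fail-walked)
pos 23 'c': at 13
pos 24 'c': at 14
pos 25 'c': at 15
pos 26 'c': at 16
pos 27 'd': at 17  ** P4@[22:27],P5@[27:27]
pos 28 'a': at 12 (fail-walked)
pos 29 'c': at 13
pos 30 'c': at 14
pos 31 'a': at 7 (fail-walked)
pos 32 'a': at 8  ** P2@[29:32]
pos 33 'a': at 12 (fail-walked)
pos 34 'c': at 13
pos 35 'c': at 14
pos 36 'c': at 15
pos 37 'c': at 16
pos 38 'd': at 17  ** P4@[33:38],P5@[38:38]
pos 39 'b': at 9 (fail-walked)
pos 40 'c': at 10
pos 41 'b': at 11  ** P3@[39:41]
pos 42 'c': at 10 (fail-walked)
pos 43 'c': at 4 (fail-walked)
pos 44 'a': at 7
pos 45 'a': at 8  ** P2@[42:45]
pos 46 'd': at 18 (fail-walked)  ** P5@[46:46]
pos 47 'b': at 9 (fail-walked)
pos 48 'c': at 10
pos 49 'c': at 4 (fail-walked)
pos 50 'b': at 5
pos 51 'a': at 6  ** P1@[48:51]
pos 52 'c': at 13 (fail-walked)
pos 53 'a': at 2 (fail-walked)
pos 54 'b': at 9 (fail-walked)
pos 55 'c': at 10
pos 56 'b': at 11  ** P3@[54:56]
pos 57 'b': at 9 (fail-walked)
pos 58 'b': at 9 (fail-walked)
pos 59 'a': at 12 (fail-walked)
pos 60 'c': at 13
pos 61 'c': at 14
pos 62 'c': at 15
pos 63 'c': at 16
pos 64 'd': at 17  ** P4@[59:64],P5@[64:64]
pos 65 'b': at 9 (fail-walked)
pos 66 'a': at 12 (fail-walked)
pos 67 'a': at 12 (fail-walked)
pos 68 'c': at 13
pos 69 'c': at 14
pos 70 'b': at 5 (fail-walked)
pos 71 'a': at 6  ** P1@[68:71]
pos 72 'c': at 13 (fail-walked)
pos 73 'c': at 14
pos 74 'c': at 15
pos 75 'b': at 5 (fail-walked)
pos 76 'a': at 6  ** P1@[73:76]
pos 77 'c': at 13 (fail-walked)
pos 78 'b': at 9 (fail-walked)
pos 79 'c': at 10

Result: [[0,5],[4,1],[8,1],[14,4],[14,5],[18,2],[21,3],[27,4],[27,5],[32,2],[38,4],[38,5],[41,3],[45,2],[46,5],[51,1],[56,3],[64,4],[64,5],[71,1],[76,1]]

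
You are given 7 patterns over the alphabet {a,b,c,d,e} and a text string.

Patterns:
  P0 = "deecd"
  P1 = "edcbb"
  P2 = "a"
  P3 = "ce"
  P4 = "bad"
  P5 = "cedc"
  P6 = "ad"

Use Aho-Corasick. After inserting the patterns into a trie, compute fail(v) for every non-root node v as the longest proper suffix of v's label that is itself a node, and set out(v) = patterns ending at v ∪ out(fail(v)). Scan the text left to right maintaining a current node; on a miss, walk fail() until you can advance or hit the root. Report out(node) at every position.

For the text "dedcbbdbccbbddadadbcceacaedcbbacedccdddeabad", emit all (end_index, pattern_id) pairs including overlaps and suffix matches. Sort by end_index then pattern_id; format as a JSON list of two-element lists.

Build automaton:
Trie (insert patterns):
  n0 'ε': a→11 b→14 c→12 d→1 e→6
  n1 'd': e→2
  n2 'de': e→3
  n3 'dee': c→4
  n4 'deec': d→5
  n5 'deecd': ·  [P0 ends]
  n6 'e': d→7
  n7 'ed': c→8
  n8 'edc': b→9
  n9 'edcb': b→10
  n10 'edcbb': ·  [P1 ends]
  n11 'a': d→19  [P2 ends]
  n12 'c': e→13
  n13 'ce': d→17  [P3 ends]
  n14 'b': a→15
  n15 'ba': d→16
  n16 'bad': ·  [P4 ends]
  n17 'ced': c→18
  n18 'cedc': ·  [P5 ends]
  n19 'ad': ·  [P6 ends]

BFS fail/out derivation:
  n1('d'): parent n0 fail=0; on 'd' 0 → fail=0;  out ∅∪∅=∅
  n6('e'): parent n0 fail=0; on 'e' 0 → fail=0;  out ∅∪∅=∅
  n11('a'): parent n0 fail=0; on 'a' 0 → fail=0;  out {2}∪∅={2}
  n12('c'): parent n0 fail=0; on 'c' 0 → fail=0;  out ∅∪∅=∅
  n14('b'): parent n0 fail=0; on 'b' 0 → fail=0;  out ∅∪∅=∅
  n2('de'): parent n1 fail=0; on 'e' 0 → fail=6;  out ∅∪∅=∅
  n7('ed'): parent n6 fail=0; on 'd' 0 → fail=1;  out ∅∪∅=∅
  n13('ce'): parent n12 fail=0; on 'e' 0 → fail=6;  out {3}∪∅={3}
  n15('ba'): parent n14 fail=0; on 'a' 0 → fail=11;  out ∅∪{2}={2}
  n19('ad'): parent n11 fail=0; on 'd' 0 → fail=1;  out {6}∪∅={6}
  n3('dee'): parent n2 fail=6; on 'e' 6→0 → fail=6;  out ∅∪∅=∅
  n8('edc'): parent n7 fail=1; on 'c' 1→0 → fail=12;  out ∅∪∅=∅
  n16('bad'): parent n15 fail=11; on 'd' 11 → fail=19;  out {4}∪{6}={4,6}
  n17('ced'): parent n13 fail=6; on 'd' 6 → fail=7;  out ∅∪∅=∅
  n4('deec'): parent n3 fail=6; on 'c' 6→0 → fail=12;  out ∅∪∅=∅
  n9('edcb'): parent n8 fail=12; on 'b' 12→0 → fail=14;  out ∅∪∅=∅
  n18('cedc'): parent n17 fail=7; on 'c' 7 → fail=8;  out {5}∪∅={5}
  n5('deecd'): parent n4 fail=12; on 'd' 12→0 → fail=1;  out {0}∪∅={0}
  n10('edcbb'): parent n9 fail=14; on 'b' 14→0 → fail=14;  out {1}∪∅={1}

Run:
[0] read 'd'  n0⇒n1
[1] read 'e'  n1⇒n2
[2] read 'd'  n2⇒n7 (via fail)
[3] read 'c'  n7⇒n8
[4] read 'b'  n8⇒n9
[5] read 'b'  n9⇒n10  ** P1@[1:5]
[6] read 'd'  n10⇒n1 (via fail)
[7] read 'b'  n1⇒n14 (via fail)
[8] read 'c'  n14⇒n12 (via fail)
[9] read 'c'  n12⇒n12 (via fail)
[10] read 'b'  n12⇒n14 (via fail)
[11] read 'b'  n14⇒n14 (via fail)
[12] read 'd'  n14⇒n1 (via fail)
[13] read 'd'  n1⇒n1 (via fail)
[14] read 'a'  n1⇒n11 (via fail)  ** P2@[14:14]
[15] read 'd'  n11⇒n19  ** P6@[14:15]
[16] read 'a'  n19⇒n11 (via fail)  ** P2@[16:16]
[17] read 'd'  n11⇒n19  ** P6@[16:17]
[18] read 'b'  n19⇒n14 (via fail)
[19] read 'c'  n14⇒n12 (via fail)
[20] read 'c'  n12⇒n12 (via fail)
[21] read 'e'  n12⇒n13  ** P3@[20:21]
[22] read 'a'  n13⇒n11 (via fail)  ** P2@[22:22]
[23] read 'c'  n11⇒n12 (via fail)
[24] read 'a'  n12⇒n11 (via fail)  ** P2@[24:24]
[25] read 'e'  n11⇒n6 (via fail)
[26] read 'd'  n6⇒n7
[27] read 'c'  n7⇒n8
[28] read 'b'  n8⇒n9
[29] read 'b'  n9⇒n10  ** P1@[25:29]
[30] read 'a'  n10⇒n15 (via fail)  ** P2@[30:30]
[31] read 'c'  n15⇒n12 (via fail)
[32] read 'e'  n12⇒n13  ** P3@[31:32]
[33] read 'd'  n13⇒n17
[34] read 'c'  n17⇒n18  ** P5@[31:34]
[35] read 'c'  n18⇒n12 (via fail)
[36] read 'd'  n12⇒n1 (via fail)
[37] read 'd'  n1⇒n1 (via fail)
[38] read 'd'  n1⇒n1 (via fail)
[39] read 'e'  n1⇒n2
[40] read 'a'  n2⇒n11 (via fail)  ** P2@[40:40]
[41] read 'b'  n11⇒n14 (via fail)
[42] read 'a'  n14⇒n15  ** P2@[42:42]
[43] read 'd'  n15⇒n16  ** P4@[41:43],P6@[42:43]

All matches (sorted): [[5,1],[14,2],[15,6],[16,2],[17,6],[21,3],[22,2],[24,2],[29,1],[30,2],[32,3],[34,5],[40,2],[42,2],[43,4],[43,6]]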